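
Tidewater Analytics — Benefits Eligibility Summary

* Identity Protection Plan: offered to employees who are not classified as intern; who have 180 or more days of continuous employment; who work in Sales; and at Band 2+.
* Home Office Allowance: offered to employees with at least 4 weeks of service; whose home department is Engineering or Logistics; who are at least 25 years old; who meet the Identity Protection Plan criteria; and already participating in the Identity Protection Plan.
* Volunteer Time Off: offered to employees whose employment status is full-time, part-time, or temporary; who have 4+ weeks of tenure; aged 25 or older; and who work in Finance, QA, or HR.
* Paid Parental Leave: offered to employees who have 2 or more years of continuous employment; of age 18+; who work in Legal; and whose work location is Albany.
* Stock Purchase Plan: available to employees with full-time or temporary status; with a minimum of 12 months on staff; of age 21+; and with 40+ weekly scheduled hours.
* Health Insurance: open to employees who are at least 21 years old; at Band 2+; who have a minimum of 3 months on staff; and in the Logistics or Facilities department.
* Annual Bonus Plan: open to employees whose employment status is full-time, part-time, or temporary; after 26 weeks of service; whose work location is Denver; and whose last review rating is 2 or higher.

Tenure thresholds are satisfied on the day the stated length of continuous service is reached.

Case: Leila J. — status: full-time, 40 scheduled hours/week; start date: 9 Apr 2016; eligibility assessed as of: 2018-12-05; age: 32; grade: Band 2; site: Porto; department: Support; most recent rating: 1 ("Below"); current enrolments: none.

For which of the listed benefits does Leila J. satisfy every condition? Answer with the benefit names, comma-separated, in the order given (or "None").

Service from 9 Apr 2016 to 2018-12-05: 970 days.
Identity Protection Plan — status full-time ✓ (not excluded); service 970 days ≥ 180 days ✓; dept Support ✗ → not eligible.
Home Office Allowance — service 970 days ≥ 4 weeks (≈28 days) ✓; dept Support ✗ → not eligible.
Volunteer Time Off — status full-time ✓; service 970 days ≥ 4 weeks (≈28 days) ✓; age 32 ≥ 25 ✓; dept Support ✗ → not eligible.
Paid Parental Leave — service 970 days ≥ 2 years (≈730 days) ✓; age 32 ≥ 18 ✓; dept Support ✗ → not eligible.
Stock Purchase Plan — status full-time ✓; service 970 days ≥ 12 months (≈360 days) ✓; age 32 ≥ 21 ✓; 40 hrs/wk ≥ 40 ✓ → eligible.
Health Insurance — age 32 ≥ 21 ✓; grade Band 2 ≥ Band 2 ✓; service 970 days ≥ 3 months (≈90 days) ✓; dept Support ✗ → not eligible.
Annual Bonus Plan — status full-time ✓; service 970 days ≥ 26 weeks (≈182 days) ✓; site Porto ✗ (not Denver) → not eligible.

Stock Purchase Plan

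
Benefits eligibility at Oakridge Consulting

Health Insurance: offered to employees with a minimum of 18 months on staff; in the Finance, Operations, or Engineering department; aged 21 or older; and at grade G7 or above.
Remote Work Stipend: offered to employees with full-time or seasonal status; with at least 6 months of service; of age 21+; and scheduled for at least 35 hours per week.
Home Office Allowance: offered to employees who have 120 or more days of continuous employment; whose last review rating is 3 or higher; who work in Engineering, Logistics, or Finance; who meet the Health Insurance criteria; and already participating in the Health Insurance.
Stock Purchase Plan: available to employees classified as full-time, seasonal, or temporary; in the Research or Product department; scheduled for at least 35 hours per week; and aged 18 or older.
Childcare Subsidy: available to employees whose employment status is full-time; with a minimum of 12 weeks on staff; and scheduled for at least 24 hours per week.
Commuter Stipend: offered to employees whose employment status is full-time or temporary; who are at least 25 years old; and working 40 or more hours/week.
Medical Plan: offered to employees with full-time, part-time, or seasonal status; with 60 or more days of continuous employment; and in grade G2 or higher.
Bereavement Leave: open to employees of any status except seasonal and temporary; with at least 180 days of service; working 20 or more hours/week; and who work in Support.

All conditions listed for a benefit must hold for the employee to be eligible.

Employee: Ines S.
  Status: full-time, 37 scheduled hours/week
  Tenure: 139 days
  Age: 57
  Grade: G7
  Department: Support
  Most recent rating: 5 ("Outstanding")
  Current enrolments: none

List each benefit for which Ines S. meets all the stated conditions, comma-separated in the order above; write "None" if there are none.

Childcare Subsidy, Medical Plan

Health Insurance — service 139 days < 18 months (≈540 days) ✗ → not eligible.
Remote Work Stipend — status full-time ✓; service 139 days < 6 months (≈180 days) ✗ → not eligible.
Home Office Allowance — service 139 days ≥ 120 days ✓; rating 5 ≥ 3 ✓; dept Support ✗ → not eligible.
Stock Purchase Plan — status full-time ✓; dept Support ✗ → not eligible.
Childcare Subsidy — status full-time ✓; service 139 days ≥ 12 weeks (≈84 days) ✓; 37 hrs/wk ≥ 24 ✓ → eligible.
Commuter Stipend — status full-time ✓; age 57 ≥ 25 ✓; 37 hrs/wk < 40 ✗ → not eligible.
Medical Plan — status full-time ✓; service 139 days ≥ 60 days ✓; grade G7 ≥ G2 ✓ → eligible.
Bereavement Leave — status full-time ✓ (not excluded); service 139 days < 180 days ✗ → not eligible.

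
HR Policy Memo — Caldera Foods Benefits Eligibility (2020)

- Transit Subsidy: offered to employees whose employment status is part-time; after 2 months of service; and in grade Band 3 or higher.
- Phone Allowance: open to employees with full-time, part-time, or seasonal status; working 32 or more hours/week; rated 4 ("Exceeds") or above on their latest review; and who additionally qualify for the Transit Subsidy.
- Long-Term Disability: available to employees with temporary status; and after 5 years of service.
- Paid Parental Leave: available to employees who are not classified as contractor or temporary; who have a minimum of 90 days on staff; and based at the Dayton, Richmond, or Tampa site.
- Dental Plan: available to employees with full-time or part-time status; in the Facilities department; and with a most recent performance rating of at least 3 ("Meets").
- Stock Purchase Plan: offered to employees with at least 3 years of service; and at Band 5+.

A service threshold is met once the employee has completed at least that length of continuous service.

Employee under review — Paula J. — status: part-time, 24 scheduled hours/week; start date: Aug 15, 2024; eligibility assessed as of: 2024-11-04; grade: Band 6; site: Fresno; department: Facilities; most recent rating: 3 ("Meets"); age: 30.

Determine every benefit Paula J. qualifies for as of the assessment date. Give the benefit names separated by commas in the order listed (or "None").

Transit Subsidy, Dental Plan

Service from Aug 15, 2024 to 2024-11-04: 81 days.
Transit Subsidy — status part-time ✓; service 81 days ≥ 2 months (≈60 days) ✓; grade Band 6 ≥ Band 3 ✓ → eligible.
Phone Allowance — status part-time ✓; 24 hrs/wk < 32 ✗ → not eligible.
Long-Term Disability — status part-time ✗ (requires temporary) → not eligible.
Paid Parental Leave — status part-time ✓ (not excluded); service 81 days < 90 days ✗ → not eligible.
Dental Plan — status part-time ✓; dept Facilities ✓; rating 3 ≥ 3 ✓ → eligible.
Stock Purchase Plan — service 81 days < 3 years (≈1095 days) ✗ → not eligible.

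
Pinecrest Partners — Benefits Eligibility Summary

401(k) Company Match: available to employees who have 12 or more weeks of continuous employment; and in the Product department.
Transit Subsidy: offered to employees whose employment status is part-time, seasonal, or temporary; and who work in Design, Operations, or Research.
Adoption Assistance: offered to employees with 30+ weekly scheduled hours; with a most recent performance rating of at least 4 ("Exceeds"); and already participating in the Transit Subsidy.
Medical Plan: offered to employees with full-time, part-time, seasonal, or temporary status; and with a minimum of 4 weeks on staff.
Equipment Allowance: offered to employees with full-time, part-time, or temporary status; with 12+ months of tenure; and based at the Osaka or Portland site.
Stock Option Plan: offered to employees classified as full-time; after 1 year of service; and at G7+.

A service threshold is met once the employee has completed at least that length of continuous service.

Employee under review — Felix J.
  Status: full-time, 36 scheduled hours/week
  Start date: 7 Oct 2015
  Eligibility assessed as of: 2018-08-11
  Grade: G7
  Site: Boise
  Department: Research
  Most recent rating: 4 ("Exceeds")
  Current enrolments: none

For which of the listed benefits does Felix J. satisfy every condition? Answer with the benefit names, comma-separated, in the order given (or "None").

Service from 7 Oct 2015 to 2018-08-11: 1039 days.
401(k) Company Match — service 1039 days ≥ 12 weeks (≈84 days) ✓; dept Research ✗ → not eligible.
Transit Subsidy — status full-time ✗ (requires part-time, seasonal, or temporary) → not eligible.
Adoption Assistance — 36 hrs/wk ≥ 30 ✓; rating 4 ≥ 4 ✓; not enrolled in Transit Subsidy ✗ → not eligible.
Medical Plan — status full-time ✓; service 1039 days ≥ 4 weeks (≈28 days) ✓ → eligible.
Equipment Allowance — status full-time ✓; service 1039 days ≥ 12 months (≈360 days) ✓; site Boise ✗ (not Osaka or Portland) → not eligible.
Stock Option Plan — status full-time ✓; service 1039 days ≥ 1 year (≈365 days) ✓; grade G7 ≥ G7 ✓ → eligible.

Medical Plan, Stock Option Plan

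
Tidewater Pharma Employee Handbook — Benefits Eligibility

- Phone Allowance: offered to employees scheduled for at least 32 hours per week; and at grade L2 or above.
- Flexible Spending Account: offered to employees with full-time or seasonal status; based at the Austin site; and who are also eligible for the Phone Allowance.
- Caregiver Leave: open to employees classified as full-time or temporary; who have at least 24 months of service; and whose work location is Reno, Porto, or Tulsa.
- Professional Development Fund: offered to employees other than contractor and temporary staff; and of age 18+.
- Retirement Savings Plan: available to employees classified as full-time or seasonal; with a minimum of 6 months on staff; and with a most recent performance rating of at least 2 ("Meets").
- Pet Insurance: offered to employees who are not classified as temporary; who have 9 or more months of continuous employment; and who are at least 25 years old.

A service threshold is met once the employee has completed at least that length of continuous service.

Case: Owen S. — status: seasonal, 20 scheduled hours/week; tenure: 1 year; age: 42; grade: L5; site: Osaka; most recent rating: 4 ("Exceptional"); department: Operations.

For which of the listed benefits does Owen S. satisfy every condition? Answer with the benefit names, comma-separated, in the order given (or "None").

Phone Allowance — 20 hrs/wk < 32 ✗ → not eligible.
Flexible Spending Account — status seasonal ✓; site Osaka ✗ (not Austin) → not eligible.
Caregiver Leave — status seasonal ✗ (requires full-time or temporary) → not eligible.
Professional Development Fund — status seasonal ✓ (not excluded); age 42 ≥ 18 ✓ → eligible.
Retirement Savings Plan — status seasonal ✓; service 1 year ≥ 6 months (≈180 days) ✓; rating 4 ≥ 2 ✓ → eligible.
Pet Insurance — status seasonal ✓ (not excluded); service 1 year ≥ 9 months (≈270 days) ✓; age 42 ≥ 25 ✓ → eligible.

Professional Development Fund, Retirement Savings Plan, Pet Insurance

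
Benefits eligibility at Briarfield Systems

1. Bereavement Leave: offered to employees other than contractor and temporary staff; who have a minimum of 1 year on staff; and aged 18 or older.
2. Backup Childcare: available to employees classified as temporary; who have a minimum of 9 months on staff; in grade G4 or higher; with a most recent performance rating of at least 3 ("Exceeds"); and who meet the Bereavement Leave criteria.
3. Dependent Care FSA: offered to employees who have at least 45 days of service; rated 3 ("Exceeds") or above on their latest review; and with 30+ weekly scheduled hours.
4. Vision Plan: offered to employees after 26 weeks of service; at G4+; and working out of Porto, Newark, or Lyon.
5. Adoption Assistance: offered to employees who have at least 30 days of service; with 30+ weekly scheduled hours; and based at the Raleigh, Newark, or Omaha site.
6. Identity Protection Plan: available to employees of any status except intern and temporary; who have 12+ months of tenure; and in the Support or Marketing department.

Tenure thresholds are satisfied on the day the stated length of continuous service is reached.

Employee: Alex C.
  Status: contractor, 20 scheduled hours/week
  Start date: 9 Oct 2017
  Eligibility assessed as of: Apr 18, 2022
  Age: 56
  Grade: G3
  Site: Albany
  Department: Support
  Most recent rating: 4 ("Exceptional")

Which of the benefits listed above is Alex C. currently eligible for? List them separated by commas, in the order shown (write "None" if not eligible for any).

Service from 9 Oct 2017 to Apr 18, 2022: 1652 days.
Bereavement Leave — status contractor ✗ (excluded) → not eligible.
Backup Childcare — status contractor ✗ (requires temporary) → not eligible.
Dependent Care FSA — service 1652 days ≥ 45 days ✓; rating 4 ≥ 3 ✓; 20 hrs/wk < 30 ✗ → not eligible.
Vision Plan — service 1652 days ≥ 26 weeks (≈182 days) ✓; grade G3 < G4 ✗ → not eligible.
Adoption Assistance — service 1652 days ≥ 30 days ✓; 20 hrs/wk < 30 ✗ → not eligible.
Identity Protection Plan — status contractor ✓ (not excluded); service 1652 days ≥ 12 months (≈360 days) ✓; dept Support ✓ → eligible.

Identity Protection Plan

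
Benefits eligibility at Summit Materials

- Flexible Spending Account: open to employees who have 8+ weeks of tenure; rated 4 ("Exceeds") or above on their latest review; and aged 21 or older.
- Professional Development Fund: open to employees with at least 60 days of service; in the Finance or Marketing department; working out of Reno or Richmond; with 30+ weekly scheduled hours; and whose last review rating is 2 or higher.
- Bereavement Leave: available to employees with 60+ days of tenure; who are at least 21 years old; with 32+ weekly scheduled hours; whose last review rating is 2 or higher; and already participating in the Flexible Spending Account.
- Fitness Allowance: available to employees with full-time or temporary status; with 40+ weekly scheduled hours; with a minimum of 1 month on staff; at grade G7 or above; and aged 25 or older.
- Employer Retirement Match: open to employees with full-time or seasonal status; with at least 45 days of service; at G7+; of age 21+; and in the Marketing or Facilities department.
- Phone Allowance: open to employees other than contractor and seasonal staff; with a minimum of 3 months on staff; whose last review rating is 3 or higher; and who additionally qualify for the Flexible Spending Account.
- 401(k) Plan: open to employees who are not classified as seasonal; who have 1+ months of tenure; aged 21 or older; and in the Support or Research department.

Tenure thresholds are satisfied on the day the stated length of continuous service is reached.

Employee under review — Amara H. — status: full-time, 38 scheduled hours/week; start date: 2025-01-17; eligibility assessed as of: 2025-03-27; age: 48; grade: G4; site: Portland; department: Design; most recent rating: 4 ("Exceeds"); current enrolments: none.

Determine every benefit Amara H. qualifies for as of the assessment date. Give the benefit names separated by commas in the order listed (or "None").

Flexible Spending Account

Service from 2025-01-17 to 2025-03-27: 69 days.
Flexible Spending Account — service 69 days ≥ 8 weeks (≈56 days) ✓; rating 4 ≥ 4 ✓; age 48 ≥ 21 ✓ → eligible.
Professional Development Fund — service 69 days ≥ 60 days ✓; dept Design ✗ → not eligible.
Bereavement Leave — service 69 days ≥ 60 days ✓; age 48 ≥ 21 ✓; 38 hrs/wk ≥ 32 ✓; rating 4 ≥ 2 ✓; not enrolled in Flexible Spending Account ✗ → not eligible.
Fitness Allowance — status full-time ✓; 38 hrs/wk < 40 ✗ → not eligible.
Employer Retirement Match — status full-time ✓; service 69 days ≥ 45 days ✓; grade G4 < G7 ✗ → not eligible.
Phone Allowance — status full-time ✓ (not excluded); service 69 days < 3 months (≈90 days) ✗ → not eligible.
401(k) Plan — status full-time ✓ (not excluded); service 69 days ≥ 1 month (≈30 days) ✓; age 48 ≥ 21 ✓; dept Design ✗ → not eligible.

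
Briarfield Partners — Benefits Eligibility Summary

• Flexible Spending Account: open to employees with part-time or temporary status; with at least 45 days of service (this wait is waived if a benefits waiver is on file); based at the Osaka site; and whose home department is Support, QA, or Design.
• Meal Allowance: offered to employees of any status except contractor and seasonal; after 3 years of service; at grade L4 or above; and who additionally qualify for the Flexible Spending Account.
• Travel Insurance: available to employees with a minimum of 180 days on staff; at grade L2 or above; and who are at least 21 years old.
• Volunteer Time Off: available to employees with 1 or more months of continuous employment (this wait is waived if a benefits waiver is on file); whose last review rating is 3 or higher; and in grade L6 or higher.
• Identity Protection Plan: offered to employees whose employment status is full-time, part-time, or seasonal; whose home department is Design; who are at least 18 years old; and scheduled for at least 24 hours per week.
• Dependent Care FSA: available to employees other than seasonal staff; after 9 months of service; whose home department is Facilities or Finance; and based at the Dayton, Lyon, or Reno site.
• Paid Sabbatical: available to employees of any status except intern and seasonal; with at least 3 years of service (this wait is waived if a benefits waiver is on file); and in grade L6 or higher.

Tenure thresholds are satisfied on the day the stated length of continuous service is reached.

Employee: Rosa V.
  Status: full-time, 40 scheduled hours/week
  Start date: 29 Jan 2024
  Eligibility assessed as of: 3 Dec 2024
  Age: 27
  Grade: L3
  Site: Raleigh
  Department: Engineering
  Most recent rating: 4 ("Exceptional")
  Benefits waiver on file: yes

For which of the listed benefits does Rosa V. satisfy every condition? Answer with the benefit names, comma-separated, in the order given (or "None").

Travel Insurance

Service from 29 Jan 2024 to 3 Dec 2024: 309 days.
Flexible Spending Account — status full-time ✗ (requires part-time or temporary) → not eligible.
Meal Allowance — status full-time ✓ (not excluded); service 309 days < 3 years (≈1095 days) ✗ → not eligible.
Travel Insurance — service 309 days ≥ 180 days ✓; grade L3 ≥ L2 ✓; age 27 ≥ 21 ✓ → eligible.
Volunteer Time Off — benefits waiver on file ✓; rating 4 ≥ 3 ✓; grade L3 < L6 ✗ → not eligible.
Identity Protection Plan — status full-time ✓; dept Engineering ✗ → not eligible.
Dependent Care FSA — status full-time ✓ (not excluded); service 309 days ≥ 9 months (≈270 days) ✓; dept Engineering ✗ → not eligible.
Paid Sabbatical — status full-time ✓ (not excluded); benefits waiver on file ✓; grade L3 < L6 ✗ → not eligible.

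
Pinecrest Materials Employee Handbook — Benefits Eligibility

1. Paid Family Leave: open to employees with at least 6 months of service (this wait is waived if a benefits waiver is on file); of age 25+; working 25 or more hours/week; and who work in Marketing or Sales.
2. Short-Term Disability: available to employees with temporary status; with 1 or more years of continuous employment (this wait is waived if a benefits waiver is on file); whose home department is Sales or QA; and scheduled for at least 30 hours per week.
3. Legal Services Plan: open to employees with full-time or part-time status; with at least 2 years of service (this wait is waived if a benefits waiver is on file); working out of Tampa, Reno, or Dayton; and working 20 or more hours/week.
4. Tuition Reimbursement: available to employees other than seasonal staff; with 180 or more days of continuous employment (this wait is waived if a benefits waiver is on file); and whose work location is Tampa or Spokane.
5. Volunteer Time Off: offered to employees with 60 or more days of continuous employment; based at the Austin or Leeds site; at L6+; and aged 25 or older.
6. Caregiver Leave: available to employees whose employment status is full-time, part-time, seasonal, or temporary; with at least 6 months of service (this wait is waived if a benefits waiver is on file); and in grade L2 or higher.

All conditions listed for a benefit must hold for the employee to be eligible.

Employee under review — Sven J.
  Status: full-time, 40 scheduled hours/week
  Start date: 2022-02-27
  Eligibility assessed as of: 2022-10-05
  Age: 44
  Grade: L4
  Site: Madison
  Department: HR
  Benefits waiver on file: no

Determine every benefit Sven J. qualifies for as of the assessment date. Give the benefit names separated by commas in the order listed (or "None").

Service from 2022-02-27 to 2022-10-05: 220 days.
Paid Family Leave — no waiver, service 220 days ≥ 6 months (≈180 days) ✓; age 44 ≥ 25 ✓; 40 hrs/wk ≥ 25 ✓; dept HR ✗ → not eligible.
Short-Term Disability — status full-time ✗ (requires temporary) → not eligible.
Legal Services Plan — status full-time ✓; no waiver, service 220 days < 2 years (≈730 days) ✗ → not eligible.
Tuition Reimbursement — status full-time ✓ (not excluded); no waiver, service 220 days ≥ 180 days ✓; site Madison ✗ (not Tampa or Spokane) → not eligible.
Volunteer Time Off — service 220 days ≥ 60 days ✓; site Madison ✗ (not Austin or Leeds) → not eligible.
Caregiver Leave — status full-time ✓; no waiver, service 220 days ≥ 6 months (≈180 days) ✓; grade L4 ≥ L2 ✓ → eligible.

Caregiver Leave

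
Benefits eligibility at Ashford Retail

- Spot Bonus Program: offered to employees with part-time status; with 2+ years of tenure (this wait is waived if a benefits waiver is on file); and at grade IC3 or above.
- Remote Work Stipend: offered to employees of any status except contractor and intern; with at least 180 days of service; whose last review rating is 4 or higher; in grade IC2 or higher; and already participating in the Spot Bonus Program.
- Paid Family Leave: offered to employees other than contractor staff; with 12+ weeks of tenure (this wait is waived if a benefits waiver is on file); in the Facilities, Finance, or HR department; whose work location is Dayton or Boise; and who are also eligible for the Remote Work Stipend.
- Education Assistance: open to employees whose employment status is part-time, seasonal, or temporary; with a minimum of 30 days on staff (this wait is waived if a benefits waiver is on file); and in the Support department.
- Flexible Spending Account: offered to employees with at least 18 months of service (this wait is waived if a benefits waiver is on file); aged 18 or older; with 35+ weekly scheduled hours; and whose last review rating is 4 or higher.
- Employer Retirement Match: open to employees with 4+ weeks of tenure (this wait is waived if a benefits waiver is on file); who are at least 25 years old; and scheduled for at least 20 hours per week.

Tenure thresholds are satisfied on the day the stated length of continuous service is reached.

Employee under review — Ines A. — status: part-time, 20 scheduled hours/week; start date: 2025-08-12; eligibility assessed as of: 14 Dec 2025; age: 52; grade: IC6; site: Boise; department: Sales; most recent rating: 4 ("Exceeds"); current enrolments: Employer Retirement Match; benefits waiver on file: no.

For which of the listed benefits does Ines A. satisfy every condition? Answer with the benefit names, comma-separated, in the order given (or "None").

Service from 2025-08-12 to 14 Dec 2025: 124 days.
Spot Bonus Program — status part-time ✓; no waiver, service 124 days < 2 years (≈730 days) ✗ → not eligible.
Remote Work Stipend — status part-time ✓ (not excluded); service 124 days < 180 days ✗ → not eligible.
Paid Family Leave — status part-time ✓ (not excluded); no waiver, service 124 days ≥ 12 weeks (≈84 days) ✓; dept Sales ✗ → not eligible.
Education Assistance — status part-time ✓; no waiver, service 124 days ≥ 30 days ✓; dept Sales ✗ → not eligible.
Flexible Spending Account — no waiver, service 124 days < 18 months (≈540 days) ✗ → not eligible.
Employer Retirement Match — no waiver, service 124 days ≥ 4 weeks (≈28 days) ✓; age 52 ≥ 25 ✓; 20 hrs/wk ≥ 20 ✓ → eligible.

Employer Retirement Match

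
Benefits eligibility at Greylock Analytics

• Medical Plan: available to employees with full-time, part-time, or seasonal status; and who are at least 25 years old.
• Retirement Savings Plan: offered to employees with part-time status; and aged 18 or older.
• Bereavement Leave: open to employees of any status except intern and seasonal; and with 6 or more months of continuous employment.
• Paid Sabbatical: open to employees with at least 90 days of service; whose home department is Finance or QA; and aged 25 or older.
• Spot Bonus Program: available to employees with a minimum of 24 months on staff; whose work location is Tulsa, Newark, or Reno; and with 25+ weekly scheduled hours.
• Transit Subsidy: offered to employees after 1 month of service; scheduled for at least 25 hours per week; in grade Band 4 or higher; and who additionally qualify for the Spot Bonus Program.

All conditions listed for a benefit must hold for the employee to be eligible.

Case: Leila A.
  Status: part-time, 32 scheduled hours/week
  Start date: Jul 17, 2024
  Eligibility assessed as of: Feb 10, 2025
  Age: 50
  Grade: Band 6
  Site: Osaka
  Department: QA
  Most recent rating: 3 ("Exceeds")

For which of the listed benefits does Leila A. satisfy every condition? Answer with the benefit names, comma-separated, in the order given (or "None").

Service from Jul 17, 2024 to Feb 10, 2025: 208 days.
Medical Plan — status part-time ✓; age 50 ≥ 25 ✓ → eligible.
Retirement Savings Plan — status part-time ✓; age 50 ≥ 18 ✓ → eligible.
Bereavement Leave — status part-time ✓ (not excluded); service 208 days ≥ 6 months (≈180 days) ✓ → eligible.
Paid Sabbatical — service 208 days ≥ 90 days ✓; dept QA ✓; age 50 ≥ 25 ✓ → eligible.
Spot Bonus Program — service 208 days < 24 months (≈720 days) ✗ → not eligible.
Transit Subsidy — service 208 days ≥ 1 month (≈30 days) ✓; 32 hrs/wk ≥ 25 ✓; grade Band 6 ≥ Band 4 ✓; not eligible for Spot Bonus Program ✗ → not eligible.

Medical Plan, Retirement Savings Plan, Bereavement Leave, Paid Sabbatical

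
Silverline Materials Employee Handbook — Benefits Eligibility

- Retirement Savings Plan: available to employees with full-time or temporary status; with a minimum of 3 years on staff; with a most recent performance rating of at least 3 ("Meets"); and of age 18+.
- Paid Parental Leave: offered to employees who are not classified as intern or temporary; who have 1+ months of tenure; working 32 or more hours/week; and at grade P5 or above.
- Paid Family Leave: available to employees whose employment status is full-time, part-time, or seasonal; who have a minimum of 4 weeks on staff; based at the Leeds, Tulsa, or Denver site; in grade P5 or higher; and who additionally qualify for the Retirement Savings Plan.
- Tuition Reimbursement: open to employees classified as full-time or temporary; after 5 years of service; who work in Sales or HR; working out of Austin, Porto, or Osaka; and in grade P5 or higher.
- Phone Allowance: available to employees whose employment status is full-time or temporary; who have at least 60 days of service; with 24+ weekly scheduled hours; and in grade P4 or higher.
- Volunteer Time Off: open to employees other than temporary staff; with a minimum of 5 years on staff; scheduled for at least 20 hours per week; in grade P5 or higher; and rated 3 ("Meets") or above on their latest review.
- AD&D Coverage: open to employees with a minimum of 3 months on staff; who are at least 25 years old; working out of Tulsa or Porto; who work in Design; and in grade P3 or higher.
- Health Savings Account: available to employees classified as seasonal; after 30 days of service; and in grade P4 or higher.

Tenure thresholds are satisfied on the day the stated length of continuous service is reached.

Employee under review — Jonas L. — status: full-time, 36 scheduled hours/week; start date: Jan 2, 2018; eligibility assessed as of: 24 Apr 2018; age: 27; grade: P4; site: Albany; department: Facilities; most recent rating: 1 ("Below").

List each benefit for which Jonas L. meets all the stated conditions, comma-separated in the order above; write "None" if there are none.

Service from Jan 2, 2018 to 24 Apr 2018: 112 days.
Retirement Savings Plan — status full-time ✓; service 112 days < 3 years (≈1095 days) ✗ → not eligible.
Paid Parental Leave — status full-time ✓ (not excluded); service 112 days ≥ 1 month (≈30 days) ✓; 36 hrs/wk ≥ 32 ✓; grade P4 < P5 ✗ → not eligible.
Paid Family Leave — status full-time ✓; service 112 days ≥ 4 weeks (≈28 days) ✓; site Albany ✗ (not Leeds, Tulsa, or Denver) → not eligible.
Tuition Reimbursement — status full-time ✓; service 112 days < 5 years (≈1825 days) ✗ → not eligible.
Phone Allowance — status full-time ✓; service 112 days ≥ 60 days ✓; 36 hrs/wk ≥ 24 ✓; grade P4 ≥ P4 ✓ → eligible.
Volunteer Time Off — status full-time ✓ (not excluded); service 112 days < 5 years (≈1825 days) ✗ → not eligible.
AD&D Coverage — service 112 days ≥ 3 months (≈90 days) ✓; age 27 ≥ 25 ✓; site Albany ✗ (not Tulsa or Porto) → not eligible.
Health Savings Account — status full-time ✗ (requires seasonal) → not eligible.

Phone Allowance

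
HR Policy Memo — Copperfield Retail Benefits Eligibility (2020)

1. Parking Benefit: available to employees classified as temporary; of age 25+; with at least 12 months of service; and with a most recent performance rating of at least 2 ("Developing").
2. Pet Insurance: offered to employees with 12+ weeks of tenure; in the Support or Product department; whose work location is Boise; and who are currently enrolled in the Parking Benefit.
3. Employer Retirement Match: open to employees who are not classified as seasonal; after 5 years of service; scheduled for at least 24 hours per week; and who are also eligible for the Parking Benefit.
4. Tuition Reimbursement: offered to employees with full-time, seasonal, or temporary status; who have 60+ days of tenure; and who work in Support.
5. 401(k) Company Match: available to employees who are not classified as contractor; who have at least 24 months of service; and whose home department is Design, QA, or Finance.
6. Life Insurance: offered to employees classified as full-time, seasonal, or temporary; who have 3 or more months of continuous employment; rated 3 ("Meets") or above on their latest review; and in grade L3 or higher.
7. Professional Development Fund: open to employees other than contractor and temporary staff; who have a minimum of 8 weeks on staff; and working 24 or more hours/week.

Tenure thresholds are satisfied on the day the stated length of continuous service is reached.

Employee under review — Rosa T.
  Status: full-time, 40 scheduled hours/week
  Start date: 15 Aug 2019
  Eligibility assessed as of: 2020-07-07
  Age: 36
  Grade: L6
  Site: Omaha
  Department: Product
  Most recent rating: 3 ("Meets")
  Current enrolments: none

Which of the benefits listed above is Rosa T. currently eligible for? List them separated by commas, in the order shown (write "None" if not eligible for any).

Life Insurance, Professional Development Fund

Service from 15 Aug 2019 to 2020-07-07: 327 days.
Parking Benefit — status full-time ✗ (requires temporary) → not eligible.
Pet Insurance — service 327 days ≥ 12 weeks (≈84 days) ✓; dept Product ✓; site Omaha ✗ (not Boise) → not eligible.
Employer Retirement Match — status full-time ✓ (not excluded); service 327 days < 5 years (≈1825 days) ✗ → not eligible.
Tuition Reimbursement — status full-time ✓; service 327 days ≥ 60 days ✓; dept Product ✗ → not eligible.
401(k) Company Match — status full-time ✓ (not excluded); service 327 days < 24 months (≈720 days) ✗ → not eligible.
Life Insurance — status full-time ✓; service 327 days ≥ 3 months (≈90 days) ✓; rating 3 ≥ 3 ✓; grade L6 ≥ L3 ✓ → eligible.
Professional Development Fund — status full-time ✓ (not excluded); service 327 days ≥ 8 weeks (≈56 days) ✓; 40 hrs/wk ≥ 24 ✓ → eligible.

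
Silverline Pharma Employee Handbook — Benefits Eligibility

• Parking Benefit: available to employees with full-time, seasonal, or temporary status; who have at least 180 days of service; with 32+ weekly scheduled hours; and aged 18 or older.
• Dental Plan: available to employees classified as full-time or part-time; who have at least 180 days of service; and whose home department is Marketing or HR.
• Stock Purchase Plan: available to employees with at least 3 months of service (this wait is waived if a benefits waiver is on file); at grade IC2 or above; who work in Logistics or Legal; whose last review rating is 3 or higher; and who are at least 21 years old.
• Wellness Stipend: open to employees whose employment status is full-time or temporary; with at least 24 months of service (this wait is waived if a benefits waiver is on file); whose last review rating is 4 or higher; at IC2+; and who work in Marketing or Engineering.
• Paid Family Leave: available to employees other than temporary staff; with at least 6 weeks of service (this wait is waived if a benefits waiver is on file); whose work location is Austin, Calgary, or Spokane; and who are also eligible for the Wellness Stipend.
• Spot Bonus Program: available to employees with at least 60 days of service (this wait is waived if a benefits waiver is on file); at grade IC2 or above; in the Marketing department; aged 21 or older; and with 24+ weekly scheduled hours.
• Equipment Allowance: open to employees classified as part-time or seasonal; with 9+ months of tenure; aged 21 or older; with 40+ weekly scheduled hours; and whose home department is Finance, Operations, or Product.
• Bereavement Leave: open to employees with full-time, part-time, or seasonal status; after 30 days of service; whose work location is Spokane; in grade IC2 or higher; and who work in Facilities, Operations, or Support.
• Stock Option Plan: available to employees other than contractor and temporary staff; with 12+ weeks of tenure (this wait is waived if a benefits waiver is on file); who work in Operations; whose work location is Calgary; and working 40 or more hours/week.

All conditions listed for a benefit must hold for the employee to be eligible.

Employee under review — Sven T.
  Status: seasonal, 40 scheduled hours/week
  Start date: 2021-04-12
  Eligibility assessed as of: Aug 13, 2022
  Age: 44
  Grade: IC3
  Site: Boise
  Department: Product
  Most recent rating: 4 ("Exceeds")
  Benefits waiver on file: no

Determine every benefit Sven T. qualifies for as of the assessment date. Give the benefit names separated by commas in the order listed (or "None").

Service from 2021-04-12 to Aug 13, 2022: 488 days.
Parking Benefit — status seasonal ✓; service 488 days ≥ 180 days ✓; 40 hrs/wk ≥ 32 ✓; age 44 ≥ 18 ✓ → eligible.
Dental Plan — status seasonal ✗ (requires full-time or part-time) → not eligible.
Stock Purchase Plan — no waiver, service 488 days ≥ 3 months (≈90 days) ✓; grade IC3 ≥ IC2 ✓; dept Product ✗ → not eligible.
Wellness Stipend — status seasonal ✗ (requires full-time or temporary) → not eligible.
Paid Family Leave — status seasonal ✓ (not excluded); no waiver, service 488 days ≥ 6 weeks (≈42 days) ✓; site Boise ✗ (not Austin, Calgary, or Spokane) → not eligible.
Spot Bonus Program — no waiver, service 488 days ≥ 60 days ✓; grade IC3 ≥ IC2 ✓; dept Product ✗ → not eligible.
Equipment Allowance — status seasonal ✓; service 488 days ≥ 9 months (≈270 days) ✓; age 44 ≥ 21 ✓; 40 hrs/wk ≥ 40 ✓; dept Product ✓ → eligible.
Bereavement Leave — status seasonal ✓; service 488 days ≥ 30 days ✓; site Boise ✗ (not Spokane) → not eligible.
Stock Option Plan — status seasonal ✓ (not excluded); no waiver, service 488 days ≥ 12 weeks (≈84 days) ✓; dept Product ✗ → not eligible.

Parking Benefit, Equipment Allowance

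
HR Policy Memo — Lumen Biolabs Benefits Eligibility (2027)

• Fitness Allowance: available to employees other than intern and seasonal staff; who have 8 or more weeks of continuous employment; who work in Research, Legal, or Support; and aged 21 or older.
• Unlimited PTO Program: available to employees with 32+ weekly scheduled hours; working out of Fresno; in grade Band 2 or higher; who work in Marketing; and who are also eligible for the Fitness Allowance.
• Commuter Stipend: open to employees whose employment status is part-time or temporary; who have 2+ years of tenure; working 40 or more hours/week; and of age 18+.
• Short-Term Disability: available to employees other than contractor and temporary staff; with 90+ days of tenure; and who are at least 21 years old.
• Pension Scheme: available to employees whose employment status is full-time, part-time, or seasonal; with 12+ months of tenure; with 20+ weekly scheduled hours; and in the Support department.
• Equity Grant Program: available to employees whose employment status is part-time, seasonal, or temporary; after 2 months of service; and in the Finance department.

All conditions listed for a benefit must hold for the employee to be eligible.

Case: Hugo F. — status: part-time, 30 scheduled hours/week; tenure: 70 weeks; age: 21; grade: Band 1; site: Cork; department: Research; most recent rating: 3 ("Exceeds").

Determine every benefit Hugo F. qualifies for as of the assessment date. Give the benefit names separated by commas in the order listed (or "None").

Fitness Allowance, Short-Term Disability

Fitness Allowance — status part-time ✓ (not excluded); service 70 weeks ≥ 8 weeks ✓; dept Research ✓; age 21 ≥ 21 ✓ → eligible.
Unlimited PTO Program — 30 hrs/wk < 32 ✗ → not eligible.
Commuter Stipend — status part-time ✓; service 70 weeks < 2 years (≈730 days) ✗ → not eligible.
Short-Term Disability — status part-time ✓ (not excluded); service 70 weeks ≥ 90 days ✓; age 21 ≥ 21 ✓ → eligible.
Pension Scheme — status part-time ✓; service 70 weeks ≥ 12 months (≈360 days) ✓; 30 hrs/wk ≥ 20 ✓; dept Research ✗ → not eligible.
Equity Grant Program — status part-time ✓; service 70 weeks ≥ 2 months (≈60 days) ✓; dept Research ✗ → not eligible.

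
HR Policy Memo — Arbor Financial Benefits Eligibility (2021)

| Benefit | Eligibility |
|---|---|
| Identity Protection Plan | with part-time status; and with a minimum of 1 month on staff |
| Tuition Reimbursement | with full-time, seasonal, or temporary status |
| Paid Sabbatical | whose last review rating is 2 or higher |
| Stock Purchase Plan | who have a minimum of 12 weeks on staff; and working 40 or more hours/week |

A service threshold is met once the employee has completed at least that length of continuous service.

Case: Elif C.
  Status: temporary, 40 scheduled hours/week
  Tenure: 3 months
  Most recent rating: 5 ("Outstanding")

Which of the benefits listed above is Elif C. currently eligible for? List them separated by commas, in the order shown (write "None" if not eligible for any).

Tuition Reimbursement, Paid Sabbatical, Stock Purchase Plan

Identity Protection Plan — status temporary ✗ (requires part-time) → not eligible.
Tuition Reimbursement — status temporary ✓ → eligible.
Paid Sabbatical — rating 5 ≥ 2 ✓ → eligible.
Stock Purchase Plan — service 3 months ≥ 12 weeks (≈84 days) ✓; 40 hrs/wk ≥ 40 ✓ → eligible.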